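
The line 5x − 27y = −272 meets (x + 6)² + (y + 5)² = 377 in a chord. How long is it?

Centre (−6, −5), r² = 377. Perpendicular distance d from centre to line = |377| / √754 = 377/√754.
Chord = 2√(r² − d²) = 2·√(377/2) = √754.

√754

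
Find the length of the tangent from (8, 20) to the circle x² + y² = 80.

8√6

The centre is (0, 0) and r = 4√5. The square of the distance from P to the centre is 64 + 400 = 464.
The tangent meets the radius at right angles, so tangent² = |PO|² − r² = 464 − 80 = 384.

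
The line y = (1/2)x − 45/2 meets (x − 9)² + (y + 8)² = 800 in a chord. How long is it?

From the line, y = (−45 + x)/2. Substituting:
5x² − 130x − 2035 = 0  ⟹  x² − 26x − 407 = 0
x = 37 or x = −11, giving (37, −4) and (−11, −28).
|(37, −4) − (−11, −28)| = √((48)² + (24)²) = 24√5.

24√5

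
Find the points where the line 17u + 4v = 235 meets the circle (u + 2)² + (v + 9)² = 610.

(11, 12) and (19, −22)

Substitute v = (235 − 17u)/4:
305u² − 9150u + 63745 = 0  ⟹  u² − 30u + 209 = 0
u = 19 or u = 11, giving (19, −22) and (11, 12).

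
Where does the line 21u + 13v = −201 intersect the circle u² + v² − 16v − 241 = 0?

(−17, 12) and (−4, −9)

From the line, v = (−201 − 21u)/13. Substituting:
610u² + 12810u + 41480 = 0  ⟹  u² + 21u + 68 = 0
u = −4 or u = −17, giving (−4, −9) and (−17, 12).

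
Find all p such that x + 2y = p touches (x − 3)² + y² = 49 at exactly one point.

p = 3 ± 7√5

Tangency holds when the distance from the centre (3, 0) to the line equals the radius 7:
|1·3 + 2·0 − p| / √5 = 7
|p − (3)| = 7√5.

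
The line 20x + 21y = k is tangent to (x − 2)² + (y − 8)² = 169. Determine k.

k = −169 or k = 585

Tangency holds when the distance from the centre (2, 8) to the line equals the radius 13:
|20·2 + 21·8 − k| / √841 = 13
|k − (208)| = 13·29, so k = 585 or k = −169.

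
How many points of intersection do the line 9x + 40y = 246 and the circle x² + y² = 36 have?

1

Substituting the line into the circle gives 1681x² − 4428x + 2916 = 0.
Δ = 19607184 − 19607184 = 0.
A repeated root: the line is tangent.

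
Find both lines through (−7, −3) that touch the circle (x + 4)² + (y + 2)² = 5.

A line y − (−3) = m(x − (−7)) is tangent when its distance from (−4, −2) is √5:
(3m − (1))² = 5(m² + 1)
2m² − 3m − 2 = 0, so m = 2 or m = −1/2.
Through (−7, −3) these give 2x − y = −11 and x + 2y = −13.

2x − y = −11 and x + 2y = −13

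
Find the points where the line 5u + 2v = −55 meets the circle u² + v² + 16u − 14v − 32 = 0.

From the line, v = (−55 − 5u)/2. Substituting:
29u² + 754u + 4437 = 0  ⟹  u² + 26u + 153 = 0
u = −9 or u = −17, giving (−9, −5) and (−17, 15).

(−17, 15) and (−9, −5)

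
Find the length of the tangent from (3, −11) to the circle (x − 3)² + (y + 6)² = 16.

The centre is (3, −6) and r = 4. The square of the distance from P to the centre is 0 + 25 = 25.
By the tangent–radius right angle, tangent length = √(|PO|² − r²) = √9 = 3.

3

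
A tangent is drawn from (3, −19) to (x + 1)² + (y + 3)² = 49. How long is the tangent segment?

√223

Centre (−1, −3), r² = 49. |PO|² = (4)² + (−16)² = 272.
By the tangent–radius right angle, tangent length = √(|PO|² − r²) = √223.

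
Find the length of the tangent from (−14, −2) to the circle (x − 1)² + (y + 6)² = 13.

With centre O = (1, −6), |OP|² = 241 and r² = 13.
Power of the point: PT² = |PO|² − r² = 228, so PT = 2√57.

2√57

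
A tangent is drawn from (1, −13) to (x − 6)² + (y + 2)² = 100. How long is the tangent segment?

With centre O = (6, −2), |OP|² = 146 and r² = 100.
By the tangent–radius right angle, tangent length = √(|PO|² − r²) = √46.

√46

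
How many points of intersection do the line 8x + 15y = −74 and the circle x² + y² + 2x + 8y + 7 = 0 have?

Substituting the line into the circle gives 289x² + 674x − 1829 = 0.
Δ = 454276 − (−2114324) = 2568600.
Two real roots: the line is a secant.

2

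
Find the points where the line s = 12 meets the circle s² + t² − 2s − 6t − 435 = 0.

(12, −15) and (12, 21)

The line gives s = 12. Substituting into the circle:
t² − 6t − 315 = 0
t = 21 or t = −15, giving (12, 21) and (12, −15).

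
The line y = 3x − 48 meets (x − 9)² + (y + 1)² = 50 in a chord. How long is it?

2√10

The distance from (9, −1) to the line is 20/√10, and r² = 50.
Chord = 2√(r² − d²) = 2·√(10) = 2√10.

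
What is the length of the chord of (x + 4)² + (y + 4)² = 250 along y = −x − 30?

4√2

Substitute y = −x − 30:
2x² + 60x + 442 = 0  ⟹  x² + 30x + 221 = 0
x = −13 or x = −17, giving (−13, −17) and (−17, −13).
Chord length = distance between (−13, −17) and (−17, −13) = √32 = 4√2.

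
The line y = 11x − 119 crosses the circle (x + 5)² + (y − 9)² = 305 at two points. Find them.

(11, 2) and (12, 13)

Substitute y = 11x − 119:
122x² − 2806x + 16104 = 0  ⟹  x² − 23x + 132 = 0
x = 12 or x = 11, giving (12, 13) and (11, 2).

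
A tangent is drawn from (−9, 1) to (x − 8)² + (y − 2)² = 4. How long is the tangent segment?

√286

Centre (8, 2), r² = 4. |PO|² = (−17)² + (−1)² = 290.
The tangent meets the radius at right angles, so tangent² = |PO|² − r² = 290 − 4 = 286.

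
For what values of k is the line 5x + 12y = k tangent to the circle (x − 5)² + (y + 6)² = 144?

k = −203 or k = 109

The line touches the circle iff its distance from (5, −6) is 12:
|5·5 + 12·(−6) − k| / √169 = 12
|k − (−47)| = 12·13, so k = 109 or k = −203.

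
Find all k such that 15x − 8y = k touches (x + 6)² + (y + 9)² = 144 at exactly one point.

For a tangent, require d(centre, line) = r = 12.
|15·(−6) − 8·(−9) − k| / √289 = 12
|k − (−18)| = 12·17, so k = 186 or k = −222.

k = −222 or k = 186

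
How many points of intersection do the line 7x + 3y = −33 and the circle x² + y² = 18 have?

Substituting the line into the circle gives 58x² + 462x + 927 = 0.
Δ = 213444 − 215064 = −1620.
No real roots: the line does not meet the circle.

0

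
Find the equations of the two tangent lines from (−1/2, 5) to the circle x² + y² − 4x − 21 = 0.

4x − 3y = −17 and y = 5

Let a tangent through (−1/2, 5) have slope m. Its distance from (2, 0) must equal 5:
(5/2m − (−5))² = 25(m² + 1)
3m² − 4m = 0, so m = 4/3 or m = 0.
With m = 4/3: 4x − 3y = −17. With m = 0: y = 5.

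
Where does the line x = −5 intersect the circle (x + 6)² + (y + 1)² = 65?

The line gives x = −5. Substituting into the circle:
y² + 2y − 63 = 0
y = 7 or y = −9, giving (−5, 7) and (−5, −9).

(−5, −9) and (−5, 7)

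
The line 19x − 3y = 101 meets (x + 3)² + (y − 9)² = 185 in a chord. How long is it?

√370

Substitute y = (−101 + 19x)/3:
370x² − 4810x + 14800 = 0  ⟹  x² − 13x + 40 = 0
x = 8 or x = 5, giving (8, 17) and (5, −2).
|(8, 17) − (5, −2)| = √((3)² + (19)²) = √370.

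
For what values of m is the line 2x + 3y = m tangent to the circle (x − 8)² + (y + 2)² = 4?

The line touches the circle iff its distance from (8, −2) is 2:
|2·8 + 3·(−2) − m| / √13 = 2
|m − (10)| = 2√13.

m = 10 ± 2√13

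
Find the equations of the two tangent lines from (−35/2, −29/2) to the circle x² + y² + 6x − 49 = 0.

Write the tangent as mx − y + (−29/2 − m·(−35/2)) = 0 and set its distance from the centre to √58:
(29/2m − (29/2))² = 58(m² + 1)
21m² − 58m + 21 = 0, so m = 7/3 or m = 3/7.
Through (−35/2, −29/2) these give 7x − 3y = −79 and 3x − 7y = 49.

7x − 3y = −79 and 3x − 7y = 49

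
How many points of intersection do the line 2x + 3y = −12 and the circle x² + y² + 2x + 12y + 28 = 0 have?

2

d² = (2·(−1) + 3·(−6) − (−12))²/13 = 64/13; r² = 9.
Since d² < r², the line cuts the circle twice.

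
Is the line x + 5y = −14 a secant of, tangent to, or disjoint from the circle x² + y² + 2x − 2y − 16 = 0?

Substituting the line into the circle gives 26x² + 88x − 64 = 0.
Discriminant = (88)² − 4·26·(−64) = 14400 > 0.
Two real roots: the line is a secant.

secant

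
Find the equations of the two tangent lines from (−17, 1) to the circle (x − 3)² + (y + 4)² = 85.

6x + 7y = −95 and 2x − 9y = −43

A line y − (1) = m(x − (−17)) is tangent when its distance from (3, −4) is √85:
(20m − (−5))² = 85(m² + 1)
63m² + 40m − 12 = 0, so m = −6/7 or m = 2/9.
With m = −6/7: 6x + 7y = −95. With m = 2/9: 2x − 9y = −43.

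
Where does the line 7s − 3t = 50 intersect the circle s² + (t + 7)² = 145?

(−1, −19) and (8, 2)

Express t = (−50 + 7s)/3 and substitute into the circle:
58s² − 406s − 464 = 0  ⟹  s² − 7s − 8 = 0
s = 8 or s = −1, giving (8, 2) and (−1, −19).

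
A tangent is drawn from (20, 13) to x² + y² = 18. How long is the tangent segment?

√551

The centre is (0, 0) and r = 3√2. The square of the distance from P to the centre is 400 + 169 = 569.
By the tangent–radius right angle, tangent length = √(|PO|² − r²) = √551.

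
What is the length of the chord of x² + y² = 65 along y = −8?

From the line, y = −8. Substituting:
x² − 1 = 0
x = 1 or x = −1, giving (1, −8) and (−1, −8).
Chord length = distance between (1, −8) and (−1, −8) = √4 = 2.

2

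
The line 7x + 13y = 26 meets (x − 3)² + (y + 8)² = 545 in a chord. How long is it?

From the line, y = (26 − 7x)/13. Substituting:
218x² − 2834x − 73684 = 0  ⟹  x² − 13x − 338 = 0
x = 26 or x = −13, giving (26, −12) and (−13, 9).
Chord length = distance between (26, −12) and (−13, 9) = √1962 = 3√218.

3√218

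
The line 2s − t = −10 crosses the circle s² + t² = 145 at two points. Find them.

(−9, −8) and (1, 12)

Substitute t = 2s + 10:
5s² + 40s − 45 = 0  ⟹  s² + 8s − 9 = 0
s = 1 or s = −9, giving (1, 12) and (−9, −8).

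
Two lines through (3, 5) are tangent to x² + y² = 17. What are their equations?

Write the tangent as mx − y + (5 − m·(3)) = 0 and set its distance from the centre to √17:
(−3m − (−5))² = 17(m² + 1)
4m² + 15m − 4 = 0, so m = −4 or m = 1/4.
With m = −4: 4x + y = 17. With m = 1/4: x − 4y = −17.

4x + y = 17 and x − 4y = −17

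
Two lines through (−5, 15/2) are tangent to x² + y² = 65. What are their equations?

Write the tangent as mx − y + (15/2 − m·(−5)) = 0 and set its distance from the centre to √65:
(5m − (−15/2))² = 65(m² + 1)
32m² − 60m + 7 = 0, so m = 7/4 or m = 1/8.
With m = 7/4: 7x − 4y = −65. With m = 1/8: x − 8y = −65.

7x − 4y = −65 and x − 8y = −65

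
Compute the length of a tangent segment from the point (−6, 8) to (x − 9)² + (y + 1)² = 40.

√266

The centre is (9, −1) and r = 2√10. The square of the distance from P to the centre is 225 + 81 = 306.
Power of the point: PT² = |PO|² − r² = 266, so PT = √266.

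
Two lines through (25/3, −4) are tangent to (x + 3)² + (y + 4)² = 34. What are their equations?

3x + 5y = 5 and 3x − 5y = 45

Write the tangent as mx − y + (−4 − m·(25/3)) = 0 and set its distance from the centre to √34:
[m·(−34/3) − (0)]² = 34(m² + 1)
25m² − 9 = 0, so m = −3/5 or m = 3/5.
With m = −3/5: 3x + 5y = 5. With m = 3/5: 3x − 5y = 45.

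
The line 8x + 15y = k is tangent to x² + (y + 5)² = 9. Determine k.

For a tangent, require d(centre, line) = r = 3.
|8·0 + 15·(−5) − k| / √289 = 3
|k − (−75)| = 3·17, so k = −24 or k = −126.

k = −126 or k = −24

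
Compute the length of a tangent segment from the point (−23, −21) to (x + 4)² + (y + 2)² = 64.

√658

The centre is (−4, −2) and r = 8. The square of the distance from P to the centre is 361 + 361 = 722.
The tangent meets the radius at right angles, so tangent² = |PO|² − r² = 722 − 64 = 658.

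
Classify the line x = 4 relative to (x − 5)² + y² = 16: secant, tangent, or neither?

secant

Substituting the line into the circle gives y² − 15 = 0.
Discriminant = (0)² − 4·1·(−15) = 60 > 0.
Two real roots: the line is a secant.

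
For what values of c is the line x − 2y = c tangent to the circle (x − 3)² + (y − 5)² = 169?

c = −7 ± 13√5

For a tangent, require d(centre, line) = r = 13.
|1·3 − 2·5 − c| / √5 = 13
|c − (−7)| = 13√5.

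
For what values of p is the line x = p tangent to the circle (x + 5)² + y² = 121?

p = −16 or p = 6

The line touches the circle iff its distance from (−5, 0) is 11:
|1·(−5) + 0·0 − p| / √1 = 11
|p − (−5)| = 11, so p = 6 or p = −16.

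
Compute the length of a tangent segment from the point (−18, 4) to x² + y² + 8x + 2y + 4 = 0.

With centre O = (−4, −1), |OP|² = 221 and r² = 13.
Power of the point: PT² = |PO|² − r² = 208, so PT = 4√13.

4√13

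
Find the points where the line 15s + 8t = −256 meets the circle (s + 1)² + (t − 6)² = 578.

(−24, 13) and (−8, −17)

From the line, t = (−256 − 15s)/8. Substituting:
289s² + 9248s + 55488 = 0  ⟹  s² + 32s + 192 = 0
s = −8 or s = −24, giving (−8, −17) and (−24, 13).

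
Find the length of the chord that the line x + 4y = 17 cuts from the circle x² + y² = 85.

4√17

Substitute y = (17 − x)/4:
17x² − 34x − 1071 = 0  ⟹  x² − 2x − 63 = 0
x = 9 or x = −7, giving (9, 2) and (−7, 6).
Chord length = distance between (9, 2) and (−7, 6) = √272 = 4√17.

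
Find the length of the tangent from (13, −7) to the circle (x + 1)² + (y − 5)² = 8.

With centre O = (−1, 5), |OP|² = 340 and r² = 8.
The tangent meets the radius at right angles, so tangent² = |PO|² − r² = 340 − 8 = 332.

2√83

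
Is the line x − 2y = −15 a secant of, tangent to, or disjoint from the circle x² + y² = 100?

Substituting the line into the circle gives 5x² + 30x − 175 = 0.
Δ = 900 − (−3500) = 4400.
Two real roots: the line is a secant.

secant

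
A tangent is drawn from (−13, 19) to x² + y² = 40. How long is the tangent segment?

The centre is (0, 0) and r = 2√10. The square of the distance from P to the centre is 169 + 361 = 530.
The tangent meets the radius at right angles, so tangent² = |PO|² − r² = 530 − 40 = 490.

7√10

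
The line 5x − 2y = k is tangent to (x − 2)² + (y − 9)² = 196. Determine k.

For a tangent, require d(centre, line) = r = 14.
|5·2 − 2·9 − k| / √29 = 14
|k − (−8)| = 14√29.

k = −8 ± 14√29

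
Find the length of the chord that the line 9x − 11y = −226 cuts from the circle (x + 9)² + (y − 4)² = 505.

Substitute y = (226 + 9x)/11:
202x² + 5454x − 18180 = 0  ⟹  x² + 27x − 90 = 0
x = 3 or x = −30, giving (3, 23) and (−30, −4).
|(3, 23) − (−30, −4)| = √((33)² + (27)²) = 3√202.

3√202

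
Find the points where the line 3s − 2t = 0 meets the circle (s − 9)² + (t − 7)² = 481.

(−6, −9) and (18, 27)

Express t = (3s)/2 and substitute into the circle:
13s² − 156s − 1404 = 0  ⟹  s² − 12s − 108 = 0
s = 18 or s = −6, giving (18, 27) and (−6, −9).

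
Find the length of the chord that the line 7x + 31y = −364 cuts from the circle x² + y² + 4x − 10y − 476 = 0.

√1010

The distance from (−2, 5) to the line is 505/√1010, and r² = 505.
Chord = 2√(r² − d²) = 2·√(505/2) = √1010.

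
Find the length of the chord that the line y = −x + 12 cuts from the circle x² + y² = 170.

14√2

Centre (0, 0), r² = 170. Perpendicular distance d from centre to line = |−12| / √2 = 12/√2.
Half the chord is √(r² − d²) = √(98), so the full chord is 14√2.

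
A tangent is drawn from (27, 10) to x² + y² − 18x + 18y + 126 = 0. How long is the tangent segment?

The centre is (9, −9) and r = 6. The square of the distance from P to the centre is 324 + 361 = 685.
The tangent meets the radius at right angles, so tangent² = |PO|² − r² = 685 − 36 = 649.

√649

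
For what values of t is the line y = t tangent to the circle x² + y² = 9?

Tangency holds when the distance from the centre (0, 0) to the line equals the radius 3:
|0·0 + 1·0 − t| / √1 = 3
|t| = 3, so t = 3 or t = −3.

t = −3 or t = 3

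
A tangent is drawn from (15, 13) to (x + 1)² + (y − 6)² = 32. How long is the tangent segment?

√273

Centre (−1, 6), r² = 32. |PO|² = (16)² + (7)² = 305.
By the tangent–radius right angle, tangent length = √(|PO|² − r²) = √273.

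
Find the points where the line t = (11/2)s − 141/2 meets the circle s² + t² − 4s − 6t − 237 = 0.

(11, −10) and (15, 12)

From the line, t = (−141 + 11s)/2. Substituting:
125s² − 3250s + 20625 = 0  ⟹  s² − 26s + 165 = 0
s = 15 or s = 11, giving (15, 12) and (11, −10).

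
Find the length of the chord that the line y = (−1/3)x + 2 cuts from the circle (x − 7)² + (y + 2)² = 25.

3√10

The distance from (7, −2) to the line is 5/√10, and r² = 25.
Chord = 2√(r² − d²) = 2·√(45/2) = 3√10.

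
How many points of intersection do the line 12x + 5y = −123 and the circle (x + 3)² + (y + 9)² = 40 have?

d² = (12·(−3) + 5·(−9) − (−123))²/169 = 1764/169; r² = 40.
Since d² < r², the line cuts the circle twice.

2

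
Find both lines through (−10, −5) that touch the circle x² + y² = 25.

Let a tangent through (−10, −5) have slope m. Its distance from (0, 0) must equal 5:
(10m − (5))² = 25(m² + 1)
3m² − 4m = 0, so m = 0 or m = 4/3.
With m = 0: y = −5. With m = 4/3: 4x − 3y = −25.

y = −5 and 4x − 3y = −25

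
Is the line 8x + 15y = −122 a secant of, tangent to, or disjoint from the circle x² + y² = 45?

disjoint

Substituting the line into the circle gives 289x² + 1952x + 4759 = 0.
Discriminant = (1952)² − 4·289·(4759) = −1691100 < 0.
No real roots: the line does not meet the circle.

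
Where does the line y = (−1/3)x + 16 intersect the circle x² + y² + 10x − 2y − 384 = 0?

Substitute y = (48 − x)/3:
10x² − 1440 = 0  ⟹  x² − 144 = 0
x = 12 or x = −12, giving (12, 12) and (−12, 20).

(−12, 20) and (12, 12)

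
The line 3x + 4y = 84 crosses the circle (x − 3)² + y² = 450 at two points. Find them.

(0, 21) and (24, 3)

Express y = (84 − 3x)/4 and substitute into the circle:
25x² − 600x = 0  ⟹  x² − 24x = 0
x = 24 or x = 0, giving (24, 3) and (0, 21).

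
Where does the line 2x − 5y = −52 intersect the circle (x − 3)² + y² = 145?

(−6, 8) and (4, 12)

Substitute y = (52 + 2x)/5:
29x² + 58x − 696 = 0  ⟹  x² + 2x − 24 = 0
x = 4 or x = −6, giving (4, 12) and (−6, 8).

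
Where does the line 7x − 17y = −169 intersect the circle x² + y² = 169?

Substitute y = (169 + 7x)/17:
338x² + 2366x − 20280 = 0  ⟹  x² + 7x − 60 = 0
x = 5 or x = −12, giving (5, 12) and (−12, 5).

(−12, 5) and (5, 12)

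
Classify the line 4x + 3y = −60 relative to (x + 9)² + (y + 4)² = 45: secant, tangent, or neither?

secant

Substituting the line into the circle gives 25x² + 546x + 2628 = 0.
Δ = 298116 − 262800 = 35316.
Two real roots: the line is a secant.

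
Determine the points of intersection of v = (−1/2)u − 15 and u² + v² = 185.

From the line, v = (−30 − u)/2. Substituting:
5u² + 60u + 160 = 0  ⟹  u² + 12u + 32 = 0
u = −4 or u = −8, giving (−4, −13) and (−8, −11).

(−8, −11) and (−4, −13)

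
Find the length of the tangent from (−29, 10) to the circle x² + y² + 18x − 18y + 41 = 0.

The centre is (−9, 9) and r = 11. The square of the distance from P to the centre is 400 + 1 = 401.
By the tangent–radius right angle, tangent length = √(|PO|² − r²) = √280 = 2√70.

2√70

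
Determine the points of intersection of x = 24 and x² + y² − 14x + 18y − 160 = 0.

(24, −10) and (24, −8)

The line gives x = 24. Substituting into the circle:
y² + 18y + 80 = 0
y = −8 or y = −10, giving (24, −8) and (24, −10).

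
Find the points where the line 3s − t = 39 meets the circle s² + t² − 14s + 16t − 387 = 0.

From the line, t = 3s − 39. Substituting:
10s² − 200s + 510 = 0  ⟹  s² − 20s + 51 = 0
s = 17 or s = 3, giving (17, 12) and (3, −30).

(3, −30) and (17, 12)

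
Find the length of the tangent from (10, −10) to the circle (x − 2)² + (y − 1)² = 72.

√113

Centre (2, 1), r² = 72. |PO|² = (8)² + (−11)² = 185.
Power of the point: PT² = |PO|² − r² = 113, so PT = √113.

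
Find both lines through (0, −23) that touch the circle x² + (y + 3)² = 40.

3x + y = −23 and 3x − y = 23

Write the tangent as mx − y + (−23 − m·(0)) = 0 and set its distance from the centre to 2√10:
[m·(0) − (20)]² = 40(m² + 1)
m² − 9 = 0, so m = −3 or m = 3.
With m = −3: 3x + y = −23. With m = 3: 3x − y = 23.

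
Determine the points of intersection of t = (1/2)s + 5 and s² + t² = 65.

Express t = (10 + s)/2 and substitute into the circle:
5s² + 20s − 160 = 0  ⟹  s² + 4s − 32 = 0
s = 4 or s = −8, giving (4, 7) and (−8, 1).

(−8, 1) and (4, 7)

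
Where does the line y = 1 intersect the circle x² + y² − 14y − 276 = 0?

(−17, 1) and (17, 1)

Express y = 1 and substitute into the circle:
x² − 289 = 0
x = 17 or x = −17, giving (17, 1) and (−17, 1).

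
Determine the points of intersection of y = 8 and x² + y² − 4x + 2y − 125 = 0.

Substitute y = 8:
x² − 4x − 45 = 0
x = 9 or x = −5, giving (9, 8) and (−5, 8).

(−5, 8) and (9, 8)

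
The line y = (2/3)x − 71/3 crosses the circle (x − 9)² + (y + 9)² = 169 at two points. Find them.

(4, −21) and (22, −9)

From the line, y = (−71 + 2x)/3. Substituting:
13x² − 338x + 1144 = 0  ⟹  x² − 26x + 88 = 0
x = 22 or x = 4, giving (22, −9) and (4, −21).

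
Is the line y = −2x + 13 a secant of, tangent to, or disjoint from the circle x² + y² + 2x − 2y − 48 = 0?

secant

Substituting the line into the circle gives 5x² − 46x + 95 = 0.
Discriminant = (−46)² − 4·5·(95) = 216 > 0.
Two real roots: the line is a secant.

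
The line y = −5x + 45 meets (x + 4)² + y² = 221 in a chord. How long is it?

3√26

The distance from (−4, 0) to the line is 65/√26, and r² = 221.
Chord = 2√(r² − d²) = 2·√(117/2) = 3√26.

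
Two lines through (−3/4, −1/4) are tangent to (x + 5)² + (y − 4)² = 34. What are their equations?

Let a tangent through (−3/4, −1/4) have slope m. Its distance from (−5, 4) must equal √34:
(−17/4m − (17/4))² = 34(m² + 1)
15m² − 34m + 15 = 0, so m = 3/5 or m = 5/3.
With m = 3/5: 3x − 5y = −1. With m = 5/3: 5x − 3y = −3.

3x − 5y = −1 and 5x − 3y = −3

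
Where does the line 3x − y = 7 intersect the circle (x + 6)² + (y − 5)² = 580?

(−4, −19) and (10, 23)

Express y = 3x − 7 and substitute into the circle:
10x² − 60x − 400 = 0  ⟹  x² − 6x − 40 = 0
x = 10 or x = −4, giving (10, 23) and (−4, −19).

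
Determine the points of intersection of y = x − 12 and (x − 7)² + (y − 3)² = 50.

(8, −4) and (14, 2)

Substitute y = x − 12:
2x² − 44x + 224 = 0  ⟹  x² − 22x + 112 = 0
x = 14 or x = 8, giving (14, 2) and (8, −4).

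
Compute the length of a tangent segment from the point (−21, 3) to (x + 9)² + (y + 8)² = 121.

Centre (−9, −8), r² = 121. |PO|² = (−12)² + (11)² = 265.
Power of the point: PT² = |PO|² − r² = 144, so PT = 12.

12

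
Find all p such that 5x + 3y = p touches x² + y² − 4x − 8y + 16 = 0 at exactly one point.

For a tangent, require d(centre, line) = r = 2.
|5·2 + 3·4 − p| / √34 = 2
|p − (22)| = 2√34.

p = 22 ± 2√34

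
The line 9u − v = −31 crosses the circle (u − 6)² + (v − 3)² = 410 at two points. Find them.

Express v = 9u + 31 and substitute into the circle:
82u² + 492u + 410 = 0  ⟹  u² + 6u + 5 = 0
u = −1 or u = −5, giving (−1, 22) and (−5, −14).

(−5, −14) and (−1, 22)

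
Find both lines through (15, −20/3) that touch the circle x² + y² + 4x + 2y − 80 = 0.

Write the tangent as mx − y + (−20/3 − m·(15)) = 0 and set its distance from the centre to √85:
[m·(−17) − (17/3)]² = 85(m² + 1)
54m² + 51m − 14 = 0, so m = −7/6 or m = 2/9.
Through (15, −20/3) these give 7x + 6y = 65 and 2x − 9y = 90.

7x + 6y = 65 and 2x − 9y = 90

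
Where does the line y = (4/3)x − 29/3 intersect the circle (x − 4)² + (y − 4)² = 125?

(2, −7) and (14, 9)

From the line, y = (−29 + 4x)/3. Substituting:
25x² − 400x + 700 = 0  ⟹  x² − 16x + 28 = 0
x = 14 or x = 2, giving (14, 9) and (2, −7).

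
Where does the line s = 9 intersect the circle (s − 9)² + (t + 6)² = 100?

(9, −16) and (9, 4)

The line gives s = 9. Substituting into the circle:
t² + 12t − 64 = 0
t = 4 or t = −16, giving (9, 4) and (9, −16).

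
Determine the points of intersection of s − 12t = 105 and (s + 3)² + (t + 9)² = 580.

Express t = (−105 + s)/12 and substitute into the circle:
145s² + 870s − 82215 = 0  ⟹  s² + 6s − 567 = 0
s = 21 or s = −27, giving (21, −7) and (−27, −11).

(−27, −11) and (21, −7)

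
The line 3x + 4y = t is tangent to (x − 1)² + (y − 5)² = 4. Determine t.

t = 13 or t = 33

For a tangent, require d(centre, line) = r = 2.
|3·1 + 4·5 − t| / √25 = 2
|t − (23)| = 2·5, so t = 33 or t = 13.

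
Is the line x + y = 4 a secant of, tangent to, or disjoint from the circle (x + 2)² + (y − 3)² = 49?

secant

Centre (−2, 3), r² = 49. Distance² from centre to line = (−3)²/2 = 9/2.
Since d² < r², the line cuts the circle twice.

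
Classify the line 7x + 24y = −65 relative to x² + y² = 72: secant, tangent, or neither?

secant

d² = (7·0 + 24·0 − (−65))²/625 = 169/25; r² = 72.
Since d² < r², the line cuts the circle twice.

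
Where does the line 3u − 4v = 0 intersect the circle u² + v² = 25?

(−4, −3) and (4, 3)

Express v = (3u)/4 and substitute into the circle:
25u² − 400 = 0  ⟹  u² − 16 = 0
u = 4 or u = −4, giving (4, 3) and (−4, −3).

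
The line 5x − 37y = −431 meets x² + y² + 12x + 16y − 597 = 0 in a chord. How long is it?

√1394

Centre (−6, −8), r² = 697. Perpendicular distance d from centre to line = |697| / √1394 = 697/√1394.
Half the chord is √(r² − d²) = √(697/2), so the full chord is √1394.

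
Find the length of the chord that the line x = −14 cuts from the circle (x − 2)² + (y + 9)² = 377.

The line gives x = −14. Substituting into the circle:
y² + 18y − 40 = 0
y = 2 or y = −20, giving (−14, 2) and (−14, −20).
Chord length = distance between (−14, 2) and (−14, −20) = √484 = 22.

22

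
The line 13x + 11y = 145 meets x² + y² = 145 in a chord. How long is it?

Centre (0, 0), r² = 145. Perpendicular distance d from centre to line = |−145| / √290 = 145/√290.
Chord = 2√(r² − d²) = 2·√(145/2) = √290.

√290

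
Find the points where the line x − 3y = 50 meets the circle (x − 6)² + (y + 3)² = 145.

Express y = (−50 + x)/3 and substitute into the circle:
10x² − 190x + 700 = 0  ⟹  x² − 19x + 70 = 0
x = 14 or x = 5, giving (14, −12) and (5, −15).

(5, −15) and (14, −12)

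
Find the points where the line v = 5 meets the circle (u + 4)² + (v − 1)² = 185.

Express v = 5 and substitute into the circle:
u² + 8u − 153 = 0
u = 9 or u = −17, giving (9, 5) and (−17, 5).

(−17, 5) and (9, 5)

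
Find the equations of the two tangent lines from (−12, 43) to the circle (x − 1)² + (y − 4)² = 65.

7x + 4y = 88 and 8x + y = −53

Let a tangent through (−12, 43) have slope m. Its distance from (1, 4) must equal √65:
(13m − (−39))² = 65(m² + 1)
4m² + 39m + 56 = 0, so m = −7/4 or m = −8.
Through (−12, 43) these give 7x + 4y = 88 and 8x + y = −53.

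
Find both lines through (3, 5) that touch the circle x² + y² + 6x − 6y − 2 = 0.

Write the tangent as mx − y + (5 − m·(3)) = 0 and set its distance from the centre to 2√5:
(−6m − (−2))² = 20(m² + 1)
2m² − 3m − 2 = 0, so m = 2 or m = −1/2.
With m = 2: 2x − y = 1. With m = −1/2: x + 2y = 13.

2x − y = 1 and x + 2y = 13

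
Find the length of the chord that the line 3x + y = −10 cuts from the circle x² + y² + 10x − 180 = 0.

From the line, y = −3x − 10. Substituting:
10x² + 70x − 80 = 0  ⟹  x² + 7x − 8 = 0
x = 1 or x = −8, giving (1, −13) and (−8, 14).
|(1, −13) − (−8, 14)| = √((9)² + (−27)²) = 9√10.

9√10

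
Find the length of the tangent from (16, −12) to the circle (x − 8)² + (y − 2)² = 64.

The centre is (8, 2) and r = 8. The square of the distance from P to the centre is 64 + 196 = 260.
Power of the point: PT² = |PO|² − r² = 196, so PT = 14.

14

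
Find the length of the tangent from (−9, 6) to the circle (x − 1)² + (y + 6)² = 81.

With centre O = (1, −6), |OP|² = 244 and r² = 81.
The tangent meets the radius at right angles, so tangent² = |PO|² − r² = 244 − 81 = 163.

√163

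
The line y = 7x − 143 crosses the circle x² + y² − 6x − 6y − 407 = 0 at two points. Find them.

Express y = 7x − 143 and substitute into the circle:
50x² − 2050x + 20900 = 0  ⟹  x² − 41x + 418 = 0
x = 22 or x = 19, giving (22, 11) and (19, −10).

(19, −10) and (22, 11)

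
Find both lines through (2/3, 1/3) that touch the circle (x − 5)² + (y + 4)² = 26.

A line y − (1/3) = m(x − (2/3)) is tangent when its distance from (5, −4) is √26:
(13/3m − (−13/3))² = 26(m² + 1)
5m² − 26m + 5 = 0, so m = 5 or m = 1/5.
Through (2/3, 1/3) these give 5x − y = 3 and x − 5y = −1.

5x − y = 3 and x − 5y = −1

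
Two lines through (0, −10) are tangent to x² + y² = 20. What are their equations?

A line y − (−10) = m(x − (0)) is tangent when its distance from (0, 0) is 2√5:
[m·(0) − (10)]² = 20(m² + 1)
m² − 4 = 0, so m = 2 or m = −2.
With m = 2: 2x − y = 10. With m = −2: 2x + y = −10.

2x − y = 10 and 2x + y = −10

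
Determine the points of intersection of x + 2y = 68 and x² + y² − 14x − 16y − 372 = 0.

(8, 30) and (24, 22)

From the line, y = (68 − x)/2. Substituting:
5x² − 160x + 960 = 0  ⟹  x² − 32x + 192 = 0
x = 24 or x = 8, giving (24, 22) and (8, 30).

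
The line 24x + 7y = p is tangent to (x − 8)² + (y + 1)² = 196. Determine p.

p = −165 or p = 535

The line touches the circle iff its distance from (8, −1) is 14:
|24·8 + 7·(−1) − p| / √625 = 14
|p − (185)| = 14·25, so p = 535 or p = −165.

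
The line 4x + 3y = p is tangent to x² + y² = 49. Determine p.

Tangency holds when the distance from the centre (0, 0) to the line equals the radius 7:
|4·0 + 3·0 − p| / √25 = 7
|p| = 7·5, so p = 35 or p = −35.

p = −35 or p = 35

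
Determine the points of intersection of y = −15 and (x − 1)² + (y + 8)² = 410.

(−18, −15) and (20, −15)

Substitute y = −15:
x² − 2x − 360 = 0
x = 20 or x = −18, giving (20, −15) and (−18, −15).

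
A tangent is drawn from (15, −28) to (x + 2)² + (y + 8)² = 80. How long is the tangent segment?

√609

Centre (−2, −8), r² = 80. |PO|² = (17)² + (−20)² = 689.
By the tangent–radius right angle, tangent length = √(|PO|² − r²) = √609.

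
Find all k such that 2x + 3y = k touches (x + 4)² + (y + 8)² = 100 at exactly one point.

For a tangent, require d(centre, line) = r = 10.
|2·(−4) + 3·(−8) − k| / √13 = 10
|k − (−32)| = 10√13.

k = −32 ± 10√13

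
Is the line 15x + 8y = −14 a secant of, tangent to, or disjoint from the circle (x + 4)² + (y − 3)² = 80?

Substituting the line into the circle gives 289x² + 1652x − 2652 = 0.
Δ = 2729104 − (−3065712) = 5794816.
Two real roots: the line is a secant.

secant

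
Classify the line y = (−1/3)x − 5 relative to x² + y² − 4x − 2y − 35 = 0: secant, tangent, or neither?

Substituting the line into the circle gives 10x² = 0.
Δ = 0 − 0 = 0.
A repeated root: the line is tangent.

tangent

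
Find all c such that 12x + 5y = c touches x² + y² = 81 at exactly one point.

c = −117 or c = 117

Tangency holds when the distance from the centre (0, 0) to the line equals the radius 9:
|12·0 + 5·0 − c| / √169 = 9
|c| = 9·13, so c = 117 or c = −117.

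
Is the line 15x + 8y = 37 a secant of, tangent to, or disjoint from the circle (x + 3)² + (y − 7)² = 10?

secant

Centre (−3, 7), r² = 10. Distance² from centre to line = (−26)²/289 = 676/289.
Since d² < r², the line cuts the circle twice.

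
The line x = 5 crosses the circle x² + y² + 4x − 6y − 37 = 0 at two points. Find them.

The line gives x = 5. Substituting into the circle:
y² − 6y + 8 = 0
y = 4 or y = 2, giving (5, 4) and (5, 2).

(5, 2) and (5, 4)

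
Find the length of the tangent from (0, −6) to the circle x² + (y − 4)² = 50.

Centre (0, 4), r² = 50. |PO|² = (0)² + (−10)² = 100.
By the tangent–radius right angle, tangent length = √(|PO|² − r²) = √50 = 5√2.

5√2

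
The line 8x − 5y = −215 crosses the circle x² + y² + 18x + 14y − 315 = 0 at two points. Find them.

Substitute y = (215 + 8x)/5:
89x² + 4450x + 53400 = 0  ⟹  x² + 50x + 600 = 0
x = −20 or x = −30, giving (−20, 11) and (−30, −5).

(−30, −5) and (−20, 11)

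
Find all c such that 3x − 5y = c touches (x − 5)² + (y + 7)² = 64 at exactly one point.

The line touches the circle iff its distance from (5, −7) is 8:
|3·5 − 5·(−7) − c| / √34 = 8
|c − (50)| = 8√34.

c = 50 ± 8√34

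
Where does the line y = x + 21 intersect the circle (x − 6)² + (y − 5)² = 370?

(−13, 8) and (3, 24)

From the line, y = x + 21. Substituting:
2x² + 20x − 78 = 0  ⟹  x² + 10x − 39 = 0
x = 3 or x = −13, giving (3, 24) and (−13, 8).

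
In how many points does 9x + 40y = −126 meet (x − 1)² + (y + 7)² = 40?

d² = (9·1 + 40·(−7) − (−126))²/1681 = 21025/1681; r² = 40.
Since d² < r², the line cuts the circle twice.

2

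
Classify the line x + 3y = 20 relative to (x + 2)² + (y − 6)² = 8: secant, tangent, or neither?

secant

Substituting the line into the circle gives 10x² + 32x − 32 = 0.
Discriminant = (32)² − 4·10·(−32) = 2304 > 0.
Two real roots: the line is a secant.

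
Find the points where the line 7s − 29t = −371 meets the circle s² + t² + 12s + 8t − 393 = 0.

(−24, 7) and (5, 14)

Substitute t = (371 + 7s)/29:
890s² + 16910s − 106800 = 0  ⟹  s² + 19s − 120 = 0
s = 5 or s = −24, giving (5, 14) and (−24, 7).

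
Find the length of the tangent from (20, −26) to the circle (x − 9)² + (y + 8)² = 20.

With centre O = (9, −8), |OP|² = 445 and r² = 20.
Power of the point: PT² = |PO|² − r² = 425, so PT = 5√17.

5√17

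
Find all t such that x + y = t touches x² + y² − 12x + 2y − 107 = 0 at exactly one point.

t = 5 ± 12√2

Tangency holds when the distance from the centre (6, −1) to the line equals the radius 12:
|1·6 + 1·(−1) − t| / √2 = 12
|t − (5)| = 12√2.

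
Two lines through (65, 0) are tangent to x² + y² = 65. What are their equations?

Let a tangent through (65, 0) have slope m. Its distance from (0, 0) must equal √65:
(−65m − (0))² = 65(m² + 1)
64m² − 1 = 0, so m = −1/8 or m = 1/8.
Through (65, 0) these give x + 8y = 65 and x − 8y = 65.

x + 8y = 65 and x − 8y = 65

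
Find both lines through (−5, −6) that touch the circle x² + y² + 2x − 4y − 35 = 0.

Write the tangent as mx − y + (−6 − m·(−5)) = 0 and set its distance from the centre to 2√10:
(4m − (8))² = 40(m² + 1)
3m² + 8m − 3 = 0, so m = 1/3 or m = −3.
Through (−5, −6) these give x − 3y = 13 and 3x + y = −21.

x − 3y = 13 and 3x + y = −21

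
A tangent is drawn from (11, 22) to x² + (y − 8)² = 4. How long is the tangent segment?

√313

With centre O = (0, 8), |OP|² = 317 and r² = 4.
The tangent meets the radius at right angles, so tangent² = |PO|² − r² = 317 − 4 = 313.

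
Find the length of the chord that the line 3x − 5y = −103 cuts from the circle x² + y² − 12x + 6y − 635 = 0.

Centre (6, −3), r² = 680. Perpendicular distance d from centre to line = |136| / √34 = 136/√34.
Chord = 2√(r² − d²) = 2·√(136) = 4√34.

4√34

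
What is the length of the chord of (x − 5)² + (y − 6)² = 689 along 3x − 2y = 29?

14√13

From the line, y = (−29 + 3x)/2. Substituting:
13x² − 286x − 975 = 0  ⟹  x² − 22x − 75 = 0
x = 25 or x = −3, giving (25, 23) and (−3, −19).
|(25, 23) − (−3, −19)| = √((28)² + (42)²) = 14√13.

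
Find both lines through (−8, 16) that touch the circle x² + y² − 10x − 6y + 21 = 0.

3x + 2y = 8 and 2x + 3y = 32

Let a tangent through (−8, 16) have slope m. Its distance from (5, 3) must equal √13:
[m·(13) − (−13)]² = 13(m² + 1)
6m² + 13m + 6 = 0, so m = −3/2 or m = −2/3.
With m = −3/2: 3x + 2y = 8. With m = −2/3: 2x + 3y = 32.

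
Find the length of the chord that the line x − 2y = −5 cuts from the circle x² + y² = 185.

12√5

Centre (0, 0), r² = 185. Perpendicular distance d from centre to line = |5| / √5 = 5/√5.
Half the chord is √(r² − d²) = √(180), so the full chord is 12√5.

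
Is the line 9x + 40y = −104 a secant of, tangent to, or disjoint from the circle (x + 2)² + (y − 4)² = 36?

tangent

Substituting the line into the circle gives 1681x² + 11152x + 18496 = 0.
Δ = 124367104 − 124367104 = 0.
A repeated root: the line is tangent.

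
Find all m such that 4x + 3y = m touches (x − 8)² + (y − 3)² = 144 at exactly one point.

For a tangent, require d(centre, line) = r = 12.
|4·8 + 3·3 − m| / √25 = 12
|m − (41)| = 12·5, so m = 101 or m = −19.

m = −19 or m = 101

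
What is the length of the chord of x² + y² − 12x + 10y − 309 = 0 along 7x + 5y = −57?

Centre (6, −5), r² = 370. Perpendicular distance d from centre to line = |74| / √74 = 74/√74.
Half the chord is √(r² − d²) = √(296), so the full chord is 4√74.

4√74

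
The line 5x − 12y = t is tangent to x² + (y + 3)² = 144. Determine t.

t = −120 or t = 192

The line touches the circle iff its distance from (0, −3) is 12:
|5·0 − 12·(−3) − t| / √169 = 12
|t − (36)| = 12·13, so t = 192 or t = −120.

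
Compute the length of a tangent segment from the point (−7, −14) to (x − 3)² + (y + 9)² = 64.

√61

Centre (3, −9), r² = 64. |PO|² = (−10)² + (−5)² = 125.
Power of the point: PT² = |PO|² − r² = 61, so PT = √61.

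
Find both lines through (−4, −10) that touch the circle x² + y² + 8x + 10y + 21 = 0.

Let a tangent through (−4, −10) have slope m. Its distance from (−4, −5) must equal 2√5:
(0m − (5))² = 20(m² + 1)
4m² − 1 = 0, so m = 1/2 or m = −1/2.
With m = 1/2: x − 2y = 16. With m = −1/2: x + 2y = −24.

x − 2y = 16 and x + 2y = −24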